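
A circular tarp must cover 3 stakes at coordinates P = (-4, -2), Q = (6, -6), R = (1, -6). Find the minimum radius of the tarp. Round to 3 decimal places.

5.385

Side lengths²: PQ² = 116, PR² = 41, QR² = 25.
Since PQ² = 116 ≥ 41 + 25 = 66, the angle opposite PQ is not acute, so the smallest enclosing circle has PQ as diameter.
Centre = midpoint of PQ = (1, -4), r² = 116/4 = 29.
r = √29 ≈ 5.385.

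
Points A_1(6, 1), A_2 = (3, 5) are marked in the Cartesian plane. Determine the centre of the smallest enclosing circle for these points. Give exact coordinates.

(4.5, 3)

The smallest circle enclosing two points has them as diameter endpoints.
Centre = midpoint = (4.5, 3); r² = |A_1A_2|²/4 = 25/4 = 6.25.
Centre = (4.5, 3).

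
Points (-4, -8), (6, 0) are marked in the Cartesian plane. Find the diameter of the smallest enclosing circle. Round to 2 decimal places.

The smallest circle enclosing two points has them as diameter endpoints.
Centre = midpoint = (1, -4); r² = |(-4, -8)−(6, 0)|²/4 = 164/4 = 41.
Diameter = 2r = 2√41 ≈ 12.81.

12.81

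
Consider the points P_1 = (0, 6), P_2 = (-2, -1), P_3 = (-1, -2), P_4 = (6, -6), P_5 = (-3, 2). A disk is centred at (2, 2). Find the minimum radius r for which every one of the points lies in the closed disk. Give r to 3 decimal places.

The required radius is the distance from (2, 2) to the farthest point.
Squared distances: 20, 25, 25, 80, 25.
Maximum is 80, attained at P_4.
r = √80 ≈ 8.944.

8.944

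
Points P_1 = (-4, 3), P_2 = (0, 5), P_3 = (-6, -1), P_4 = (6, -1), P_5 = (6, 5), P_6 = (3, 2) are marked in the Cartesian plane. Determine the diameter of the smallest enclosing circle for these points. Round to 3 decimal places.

The minimum enclosing circle of a finite set is fixed by two of the points (as a diameter) or three (as a circumcircle).
The farthest pair is P_3–P_5 with squared distance 180. The circle on this segment as diameter has centre (0, 2) and r² = 180/4 = 45.
Check P_1: distance² to centre = 17 ≤ 45, so it lies inside.
All remaining points lie in this disk, and no smaller disk contains both endpoints, so this is the minimum enclosing circle.
Diameter = 2r = 2√45 ≈ 13.416.

13.416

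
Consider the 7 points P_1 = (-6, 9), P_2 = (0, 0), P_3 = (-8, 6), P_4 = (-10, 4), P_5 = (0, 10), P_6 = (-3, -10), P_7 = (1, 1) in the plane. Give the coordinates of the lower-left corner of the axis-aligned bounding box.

x-range [-10, 1], y-range [-10, 10].
The lower-left corner is (-10, -10).

(-10, -10)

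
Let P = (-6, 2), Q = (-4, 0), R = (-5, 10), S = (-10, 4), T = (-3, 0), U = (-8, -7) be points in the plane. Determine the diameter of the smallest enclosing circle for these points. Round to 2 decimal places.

17.26

The farthest pair is R–U with squared distance 298. The circle on this segment as diameter has centre (-6.5, 1.5) and r² = 298/4 = 74.5.
Check P: distance² to centre = 0.5 ≤ 74.5, so it lies inside.
All remaining points lie in this disk, and no smaller disk contains both endpoints, so this is the minimum enclosing circle.
Diameter = 2r = 2√(74.5) ≈ 17.26.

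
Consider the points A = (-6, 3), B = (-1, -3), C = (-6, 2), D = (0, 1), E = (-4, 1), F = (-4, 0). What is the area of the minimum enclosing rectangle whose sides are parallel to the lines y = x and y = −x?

27.5

In coordinates u = x + y, v = x − y the rectangle is axis-aligned; the map (x,y)→(u,v) scales areas by 2.
u-values: -3, -4, -4, 1, -3, -4; range = 1 − (-4) = 5.
v-values: -9, 2, -8, -1, -5, -4; range = 2 − (-9) = 11.
Area = (5 × 11) / 2 = 27.5.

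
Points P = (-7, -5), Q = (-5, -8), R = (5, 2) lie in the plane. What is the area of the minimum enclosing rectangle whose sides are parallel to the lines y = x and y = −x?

50

In coordinates u = x + y, v = x − y the rectangle is axis-aligned; the map (x,y)→(u,v) scales areas by 2.
u-values: -12, -13, 7; range = 7 − (-13) = 20.
v-values: -2, 3, 3; range = 3 − (-2) = 5.
Area = (20 × 5) / 2 = 50.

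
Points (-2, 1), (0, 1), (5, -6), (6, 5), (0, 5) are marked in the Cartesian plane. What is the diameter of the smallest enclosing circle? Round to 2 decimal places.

12.13

The minimum enclosing circle of a finite set is fixed by two of the points (as a diameter) or three (as a circumcircle).
The minimum enclosing circle is determined by three boundary points: (5, -6), (6, 5), (0, 5).
Their circumcentre is (3, -3/11) with r² = 4453/121.
The farthest remaining point (-2, 1) is at distance² 3221/121 ≤ 4453/121.
Diameter = 2r = 2√(4453/121) ≈ 12.13.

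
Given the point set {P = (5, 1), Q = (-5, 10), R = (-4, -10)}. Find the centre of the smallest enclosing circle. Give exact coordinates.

Side lengths²: PQ² = 181, PR² = 202, QR² = 401.
Since QR² = 401 ≥ 202 + 181 = 383, the angle opposite QR is not acute, so the smallest enclosing circle has QR as diameter.
Centre = midpoint of QR = (-4.5, 0), r² = 401/4 = 100.25.
Centre = (-4.5, 0).

(-4.5, 0)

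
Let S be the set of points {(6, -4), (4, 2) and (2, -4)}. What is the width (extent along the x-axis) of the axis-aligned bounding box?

4

max x = 6, min x = 2, so width = 4.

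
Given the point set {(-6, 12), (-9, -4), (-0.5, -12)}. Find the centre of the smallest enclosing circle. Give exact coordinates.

(-3.25, 0)

Call the three points A, B, C in the order given.
Side lengths²: AB² = 265, AC² = 606.25, BC² = 136.25.
Since AC² = 606.25 ≥ 265 + 136.25 = 401.25, the angle opposite AC is not acute, so the smallest enclosing circle has AC as diameter.
Centre = midpoint of AC = (-3.25, 0), r² = 606.25/4 = 151.5625.
Centre = (-3.25, 0).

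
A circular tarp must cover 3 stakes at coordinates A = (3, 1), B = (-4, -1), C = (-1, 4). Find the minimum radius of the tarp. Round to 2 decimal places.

3.66

Side lengths²: AB² = 53, AC² = 25, BC² = 34.
Since AB² = 53 < 34 + 25 = 59, the triangle is acute, so the smallest enclosing circle is the circumcircle.
Circumcentre = (-35/58, 21/58), r² = 22525/1682.
r = √(22525/1682) ≈ 3.66.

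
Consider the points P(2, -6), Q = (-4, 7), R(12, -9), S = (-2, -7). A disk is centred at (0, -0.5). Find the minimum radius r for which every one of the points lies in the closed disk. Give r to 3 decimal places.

The required radius is the distance from (0, -0.5) to the farthest point.
Squared distances: 34.25, 72.25, 216.25, 46.25.
Maximum is 216.25, attained at R.
r = √(216.25) ≈ 14.705.

14.705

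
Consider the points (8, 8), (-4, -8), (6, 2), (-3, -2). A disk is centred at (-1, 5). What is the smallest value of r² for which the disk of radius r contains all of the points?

The required radius is the distance from (-1, 5) to the farthest point.
Squared distances: 90, 178, 58, 53.
Maximum is 178, attained at (-4, -8).

178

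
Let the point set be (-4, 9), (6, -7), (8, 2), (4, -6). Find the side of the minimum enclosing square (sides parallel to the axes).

The bounding box has width 12 and height 16.
An axis-aligned square enclosing the set must have side ≥ max(width, height).
So the minimum side is max(12, 16) = 16.

16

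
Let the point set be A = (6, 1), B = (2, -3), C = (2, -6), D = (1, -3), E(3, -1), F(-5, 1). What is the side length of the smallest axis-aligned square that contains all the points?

11

The bounding box has width 11 and height 7.
An axis-aligned square enclosing the set must have side ≥ max(width, height).
So the minimum side is max(11, 7) = 11.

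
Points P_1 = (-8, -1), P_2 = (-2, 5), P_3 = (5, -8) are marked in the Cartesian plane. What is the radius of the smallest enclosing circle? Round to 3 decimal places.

7.707

Side lengths²: P_1P_2² = 72, P_1P_3² = 218, P_2P_3² = 218.
Since P_2P_3² = 218 < 218 + 72 = 290, the triangle is acute, so the smallest enclosing circle is the circumcircle.
Circumcentre = (-0.45, -2.55), r² = 59.405.
r = √(59.405) ≈ 7.707.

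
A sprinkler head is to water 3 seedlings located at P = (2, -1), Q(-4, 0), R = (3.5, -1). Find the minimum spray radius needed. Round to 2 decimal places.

Side lengths²: PQ² = 37, PR² = 2.25, QR² = 57.25.
Since QR² = 57.25 ≥ 37 + 2.25 = 39.25, the angle opposite QR is not acute, so the smallest enclosing circle has QR as diameter.
Centre = midpoint of QR = (-0.25, -0.5), r² = 57.25/4 = 14.3125.
r = √(14.3125) ≈ 3.78.

3.78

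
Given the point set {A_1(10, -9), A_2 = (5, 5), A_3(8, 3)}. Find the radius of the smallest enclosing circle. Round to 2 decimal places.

Side lengths²: A_1A_2² = 221, A_1A_3² = 148, A_2A_3² = 13.
Since A_1A_2² = 221 ≥ 148 + 13 = 161, the angle opposite A_1A_2 is not acute, so the smallest enclosing circle has A_1A_2 as diameter.
Centre = midpoint of A_1A_2 = (7.5, -2), r² = 221/4 = 55.25.
r = √(55.25) ≈ 7.43.

7.43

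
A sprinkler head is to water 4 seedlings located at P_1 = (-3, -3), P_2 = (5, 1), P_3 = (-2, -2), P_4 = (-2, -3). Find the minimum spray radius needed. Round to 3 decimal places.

A smallest enclosing disk is always determined by at most three of the input points on its boundary.
The farthest pair is P_1–P_2 with squared distance 80. The circle on this segment as diameter has centre (1, -1) and r² = 80/4 = 20.
Check P_3: distance² to centre = 10 ≤ 20, so it lies inside.
All remaining points lie in this disk, and no smaller disk contains both endpoints, so this is the minimum enclosing circle.
r = √20 ≈ 4.472.

4.472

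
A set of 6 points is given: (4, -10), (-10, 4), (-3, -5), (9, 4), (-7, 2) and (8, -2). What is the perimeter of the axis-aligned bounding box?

66

Width = max x − min x = 9 − (-10) = 19.
Height = max y − min y = 4 − (-10) = 14.
Perimeter = 2(19 + 14) = 66.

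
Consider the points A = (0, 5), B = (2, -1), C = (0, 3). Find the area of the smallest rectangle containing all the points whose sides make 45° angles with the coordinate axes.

In coordinates u = x + y, v = x − y the rectangle is axis-aligned; the map (x,y)→(u,v) scales areas by 2.
u-values: 5, 1, 3; range = 5 − 1 = 4.
v-values: -5, 3, -3; range = 3 − (-5) = 8.
Area = (4 × 8) / 2 = 16.

16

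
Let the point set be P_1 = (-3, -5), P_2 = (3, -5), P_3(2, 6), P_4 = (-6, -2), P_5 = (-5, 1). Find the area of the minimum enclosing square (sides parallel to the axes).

121

The bounding box has width 9 and height 11.
An axis-aligned square enclosing the set must have side ≥ max(width, height).
So the minimum side is max(9, 11) = 11.
Area = 11² = 121.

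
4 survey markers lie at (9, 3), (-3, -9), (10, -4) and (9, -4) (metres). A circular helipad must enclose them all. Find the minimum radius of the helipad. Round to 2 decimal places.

8.49

A smallest enclosing disk is always determined by at most three of the input points on its boundary.
The farthest pair is (9, 3)–(-3, -9) with squared distance 288. The circle on this segment as diameter has centre (3, -3) and r² = 288/4 = 72.
Check (10, -4): distance² to centre = 50 ≤ 72, so it lies inside.
All remaining points lie in this disk, and no smaller disk contains both endpoints, so this is the minimum enclosing circle.
r = √72 ≈ 8.49.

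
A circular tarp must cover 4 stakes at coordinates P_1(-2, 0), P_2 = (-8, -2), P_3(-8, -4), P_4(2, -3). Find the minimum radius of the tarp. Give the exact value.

5.05

A smallest enclosing disk is always determined by at most three of the input points on its boundary.
The minimum enclosing circle is determined by three boundary points: P_2, P_3, P_4.
Their circumcentre is (-3.05, -3) with r² = 25.5025.
The farthest remaining point P_1 is at distance² 10.1025 ≤ 25.5025.
r = √(25.5025) = 5.05.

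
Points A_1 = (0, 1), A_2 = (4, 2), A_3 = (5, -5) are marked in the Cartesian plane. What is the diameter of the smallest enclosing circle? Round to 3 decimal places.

Side lengths²: A_1A_2² = 17, A_1A_3² = 61, A_2A_3² = 50.
Since A_1A_3² = 61 < 50 + 17 = 67, the triangle is acute, so the smallest enclosing circle is the circumcircle.
Circumcentre = (163/58, -101/58), r² = 25925/1682.
Diameter = 2r = 2√(25925/1682) ≈ 7.852.

7.852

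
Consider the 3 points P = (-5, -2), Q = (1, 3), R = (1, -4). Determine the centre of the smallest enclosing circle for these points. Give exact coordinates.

Side lengths²: PQ² = 61, PR² = 40, QR² = 49.
Since PQ² = 61 < 49 + 40 = 89, the triangle is acute, so the smallest enclosing circle is the circumcircle.
Circumcentre = (-7/6, -0.5), r² = 305/18.
Centre = (-7/6, -0.5).

(-7/6, -0.5)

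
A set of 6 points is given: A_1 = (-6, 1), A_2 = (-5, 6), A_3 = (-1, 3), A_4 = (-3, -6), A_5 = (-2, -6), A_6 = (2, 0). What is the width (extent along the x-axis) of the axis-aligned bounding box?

max x = 2, min x = -6, so width = 8.

8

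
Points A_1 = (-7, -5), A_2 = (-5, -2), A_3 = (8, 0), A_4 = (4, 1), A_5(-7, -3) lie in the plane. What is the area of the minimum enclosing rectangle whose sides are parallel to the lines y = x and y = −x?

In coordinates u = x + y, v = x − y the rectangle is axis-aligned; the map (x,y)→(u,v) scales areas by 2.
u-values: -12, -7, 8, 5, -10; range = 8 − (-12) = 20.
v-values: -2, -3, 8, 3, -4; range = 8 − (-4) = 12.
Area = (20 × 12) / 2 = 120.

120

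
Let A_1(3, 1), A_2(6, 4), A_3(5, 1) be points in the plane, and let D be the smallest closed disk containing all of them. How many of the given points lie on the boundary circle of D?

2

Side lengths²: A_1A_2² = 18, A_1A_3² = 4, A_2A_3² = 10.
Since A_1A_2² = 18 ≥ 10 + 4 = 14, the angle opposite A_1A_2 is not acute, so the smallest enclosing circle has A_1A_2 as diameter.
Centre = midpoint of A_1A_2 = (4.5, 2.5), r² = 18/4 = 4.5.
The points at distance exactly r from the centre are A_1, A_2 — 2 points.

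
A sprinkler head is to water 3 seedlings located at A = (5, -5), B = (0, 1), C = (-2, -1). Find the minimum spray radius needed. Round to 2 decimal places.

4.05

Side lengths²: AB² = 61, AC² = 65, BC² = 8.
Since AC² = 65 < 61 + 8 = 69, the triangle is acute, so the smallest enclosing circle is the circumcircle.
Circumcentre = (37/22, -59/22), r² = 3965/242.
r = √(3965/242) ≈ 4.05.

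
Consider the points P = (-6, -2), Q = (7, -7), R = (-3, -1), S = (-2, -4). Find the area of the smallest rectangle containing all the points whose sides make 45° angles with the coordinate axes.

In coordinates u = x + y, v = x − y the rectangle is axis-aligned; the map (x,y)→(u,v) scales areas by 2.
u-values: -8, 0, -4, -6; range = 0 − (-8) = 8.
v-values: -4, 14, -2, 2; range = 14 − (-4) = 18.
Area = (8 × 18) / 2 = 72.

72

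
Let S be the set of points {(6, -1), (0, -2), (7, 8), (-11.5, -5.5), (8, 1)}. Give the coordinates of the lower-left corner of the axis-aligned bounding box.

x-range [-11.5, 8], y-range [-5.5, 8].
The lower-left corner is (-11.5, -5.5).

(-11.5, -5.5)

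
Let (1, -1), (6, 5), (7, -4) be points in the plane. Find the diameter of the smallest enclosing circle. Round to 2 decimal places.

9.30

Call the three points A, B, C in the order given.
Side lengths²: AB² = 61, AC² = 45, BC² = 82.
Since BC² = 82 < 61 + 45 = 106, the triangle is acute, so the smallest enclosing circle is the circumcircle.
Circumcentre = (185/34, 13/34), r² = 12505/578.
Diameter = 2r = 2√(12505/578) ≈ 9.30.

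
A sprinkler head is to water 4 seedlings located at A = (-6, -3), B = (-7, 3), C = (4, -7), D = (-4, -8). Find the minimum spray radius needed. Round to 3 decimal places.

The farthest pair is B–C with squared distance 221. The circle on this segment as diameter has centre (-1.5, -2) and r² = 221/4 = 55.25.
Check A: distance² to centre = 21.25 ≤ 55.25, so it lies inside.
All remaining points lie in this disk, and no smaller disk contains both endpoints, so this is the minimum enclosing circle.
r = √(55.25) ≈ 7.433.

7.433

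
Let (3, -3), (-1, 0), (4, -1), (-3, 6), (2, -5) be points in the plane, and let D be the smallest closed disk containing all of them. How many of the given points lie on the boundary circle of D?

2

A smallest enclosing disk is always determined by at most three of the input points on its boundary.
The farthest pair is (-3, 6)–(2, -5) with squared distance 146. The circle on this segment as diameter has centre (-0.5, 0.5) and r² = 146/4 = 36.5.
Check (3, -3): distance² to centre = 24.5 ≤ 36.5, so it lies inside.
All remaining points lie in this disk, and no smaller disk contains both endpoints, so this is the minimum enclosing circle.
The points at distance exactly r from the centre are (-3, 6), (2, -5) — 2 points.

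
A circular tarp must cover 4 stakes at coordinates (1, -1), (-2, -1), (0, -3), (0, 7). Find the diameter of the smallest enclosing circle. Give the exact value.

10

A smallest enclosing disk is always determined by at most three of the input points on its boundary.
The farthest pair is (0, -3)–(0, 7) with squared distance 100. The circle on this segment as diameter has centre (0, 2) and r² = 100/4 = 25.
Check (1, -1): distance² to centre = 10 ≤ 25, so it lies inside.
All remaining points lie in this disk, and no smaller disk contains both endpoints, so this is the minimum enclosing circle.
Diameter = 2r = 2√25 = 10.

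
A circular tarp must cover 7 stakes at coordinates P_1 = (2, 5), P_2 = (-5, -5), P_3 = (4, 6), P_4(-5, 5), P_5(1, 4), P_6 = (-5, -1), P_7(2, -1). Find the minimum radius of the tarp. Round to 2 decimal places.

7.11

A smallest enclosing disk is always determined by at most three of the input points on its boundary.
The farthest pair is P_2–P_3 with squared distance 202. The circle on this segment as diameter has centre (-0.5, 0.5) and r² = 202/4 = 50.5.
Check P_1: distance² to centre = 26.5 ≤ 50.5, so it lies inside.
All remaining points lie in this disk, and no smaller disk contains both endpoints, so this is the minimum enclosing circle.
r = √(50.5) ≈ 7.11.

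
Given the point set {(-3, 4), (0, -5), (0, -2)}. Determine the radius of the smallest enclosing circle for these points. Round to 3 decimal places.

4.743

Call the three points A, B, C in the order given.
Side lengths²: AB² = 90, AC² = 45, BC² = 9.
Since AB² = 90 ≥ 45 + 9 = 54, the angle opposite AB is not acute, so the smallest enclosing circle has AB as diameter.
Centre = midpoint of AB = (-1.5, -0.5), r² = 90/4 = 22.5.
r = √(22.5) ≈ 4.743.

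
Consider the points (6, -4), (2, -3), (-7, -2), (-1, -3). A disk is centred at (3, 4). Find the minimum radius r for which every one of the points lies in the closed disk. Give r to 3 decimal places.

The required radius is the distance from (3, 4) to the farthest point.
Squared distances: 73, 50, 136, 65.
Maximum is 136, attained at (-7, -2).
r = √136 ≈ 11.662.

11.662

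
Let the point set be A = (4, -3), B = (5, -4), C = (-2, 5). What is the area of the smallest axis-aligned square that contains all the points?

The bounding box has width 7 and height 9.
An axis-aligned square enclosing the set must have side ≥ max(width, height).
So the minimum side is max(7, 9) = 9.
Area = 9² = 81.

81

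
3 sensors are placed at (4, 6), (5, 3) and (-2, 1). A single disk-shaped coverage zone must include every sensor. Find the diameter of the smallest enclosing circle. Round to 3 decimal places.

7.818

Call the three points A, B, C in the order given.
Side lengths²: AB² = 10, AC² = 61, BC² = 53.
Since AC² = 61 < 53 + 10 = 63, the triangle is acute, so the smallest enclosing circle is the circumcircle.
Circumcentre = (51/46, 155/46), r² = 16165/1058.
Diameter = 2r = 2√(16165/1058) ≈ 7.818.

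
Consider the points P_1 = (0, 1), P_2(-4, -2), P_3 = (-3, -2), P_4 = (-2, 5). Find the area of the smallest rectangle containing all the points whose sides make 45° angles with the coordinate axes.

27

In coordinates u = x + y, v = x − y the rectangle is axis-aligned; the map (x,y)→(u,v) scales areas by 2.
u-values: 1, -6, -5, 3; range = 3 − (-6) = 9.
v-values: -1, -2, -1, -7; range = -1 − (-7) = 6.
Area = (9 × 6) / 2 = 27.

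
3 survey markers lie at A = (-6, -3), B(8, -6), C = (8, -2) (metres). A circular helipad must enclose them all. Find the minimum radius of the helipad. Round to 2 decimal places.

7.18

Side lengths²: AB² = 205, AC² = 197, BC² = 16.
Since AB² = 205 < 197 + 16 = 213, the triangle is acute, so the smallest enclosing circle is the circumcircle.
Circumcentre = (31/28, -4), r² = 40385/784.
r = √(40385/784) ≈ 7.18.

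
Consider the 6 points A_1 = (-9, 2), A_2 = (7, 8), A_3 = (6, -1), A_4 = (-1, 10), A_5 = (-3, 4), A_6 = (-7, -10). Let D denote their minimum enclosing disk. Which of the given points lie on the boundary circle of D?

A smallest enclosing disk is always determined by at most three of the input points on its boundary.
The farthest pair is A_2–A_6 with squared distance 520. The circle on this segment as diameter has centre (0, -1) and r² = 520/4 = 130.
Check A_1: distance² to centre = 90 ≤ 130, so it lies inside.
All remaining points lie in this disk, and no smaller disk contains both endpoints, so this is the minimum enclosing circle.
The points at distance exactly r from the centre are A_2, A_6 — 2 points.

A_2, A_6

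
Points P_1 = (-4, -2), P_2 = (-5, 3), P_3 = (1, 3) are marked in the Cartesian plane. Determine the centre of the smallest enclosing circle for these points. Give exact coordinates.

(-2, 1)

Side lengths²: P_1P_2² = 26, P_1P_3² = 50, P_2P_3² = 36.
Since P_1P_3² = 50 < 36 + 26 = 62, the triangle is acute, so the smallest enclosing circle is the circumcircle.
Circumcentre = (-2, 1), r² = 13.
Centre = (-2, 1).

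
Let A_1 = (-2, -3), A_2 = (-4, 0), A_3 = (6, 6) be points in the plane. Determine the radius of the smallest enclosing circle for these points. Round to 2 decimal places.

Side lengths²: A_1A_2² = 13, A_1A_3² = 145, A_2A_3² = 136.
Since A_1A_3² = 145 < 136 + 13 = 149, the triangle is acute, so the smallest enclosing circle is the circumcircle.
Circumcentre = (25/14, 71/42), r² = 32045/882.
r = √(32045/882) ≈ 6.03.

6.03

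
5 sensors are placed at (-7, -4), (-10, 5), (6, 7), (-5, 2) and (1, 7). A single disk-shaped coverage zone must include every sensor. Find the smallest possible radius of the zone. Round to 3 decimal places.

8.683

A smallest enclosing disk is always determined by at most three of the input points on its boundary.
The minimum enclosing circle is determined by three boundary points: (-7, -4), (-10, 5), (6, 7).
Their circumcentre is (-1.6, 2.8) with r² = 75.4.
The farthest remaining point (1, 7) is at distance² 24.4 ≤ 75.4.
r = √(75.4) ≈ 8.683.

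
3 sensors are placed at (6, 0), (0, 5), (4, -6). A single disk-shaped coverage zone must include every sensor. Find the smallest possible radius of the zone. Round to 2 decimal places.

5.85

Call the three points A, B, C in the order given.
Side lengths²: AB² = 61, AC² = 40, BC² = 137.
Since BC² = 137 ≥ 61 + 40 = 101, the angle opposite BC is not acute, so the smallest enclosing circle has BC as diameter.
Centre = midpoint of BC = (2, -0.5), r² = 137/4 = 34.25.
r = √(34.25) ≈ 5.85.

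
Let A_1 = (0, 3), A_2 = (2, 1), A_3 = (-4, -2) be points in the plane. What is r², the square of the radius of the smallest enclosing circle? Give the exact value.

Side lengths²: A_1A_2² = 8, A_1A_3² = 41, A_2A_3² = 45.
Since A_2A_3² = 45 < 41 + 8 = 49, the triangle is acute, so the smallest enclosing circle is the circumcircle.
Circumcentre = (-7/6, -1/6), r² = 205/18.

205/18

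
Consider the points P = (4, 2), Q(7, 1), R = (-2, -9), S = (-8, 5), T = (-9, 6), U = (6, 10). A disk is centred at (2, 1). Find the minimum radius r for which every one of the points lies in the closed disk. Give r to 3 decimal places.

The required radius is the distance from (2, 1) to the farthest point.
Squared distances: 5, 25, 116, 116, 146, 97.
Maximum is 146, attained at T.
r = √146 ≈ 12.083.

12.083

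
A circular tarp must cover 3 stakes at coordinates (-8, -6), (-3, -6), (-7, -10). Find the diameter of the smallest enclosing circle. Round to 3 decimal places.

5.831

Call the three points A, B, C in the order given.
Side lengths²: AB² = 25, AC² = 17, BC² = 32.
Since BC² = 32 < 25 + 17 = 42, the triangle is acute, so the smallest enclosing circle is the circumcircle.
Circumcentre = (-5.5, -7.5), r² = 8.5.
Diameter = 2r = 2√(8.5) ≈ 5.831.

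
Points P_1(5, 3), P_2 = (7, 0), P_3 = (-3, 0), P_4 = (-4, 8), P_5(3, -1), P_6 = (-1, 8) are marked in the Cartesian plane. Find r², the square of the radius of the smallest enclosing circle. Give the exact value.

The farthest pair is P_2–P_4 with squared distance 185. The circle on this segment as diameter has centre (1.5, 4) and r² = 185/4 = 46.25.
Check P_1: distance² to centre = 13.25 ≤ 46.25, so it lies inside.
All remaining points lie in this disk, and no smaller disk contains both endpoints, so this is the minimum enclosing circle.

46.25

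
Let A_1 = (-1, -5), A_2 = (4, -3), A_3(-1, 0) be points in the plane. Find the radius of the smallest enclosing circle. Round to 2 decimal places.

Side lengths²: A_1A_2² = 29, A_1A_3² = 25, A_2A_3² = 34.
Since A_2A_3² = 34 < 29 + 25 = 54, the triangle is acute, so the smallest enclosing circle is the circumcircle.
Circumcentre = (0.9, -2.5), r² = 9.86.
r = √(9.86) ≈ 3.14.

3.14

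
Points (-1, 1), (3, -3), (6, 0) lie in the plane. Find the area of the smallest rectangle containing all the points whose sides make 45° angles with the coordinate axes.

24

In coordinates u = x + y, v = x − y the rectangle is axis-aligned; the map (x,y)→(u,v) scales areas by 2.
u-values: 0, 0, 6; range = 6 − 0 = 6.
v-values: -2, 6, 6; range = 6 − (-2) = 8.
Area = (6 × 8) / 2 = 24.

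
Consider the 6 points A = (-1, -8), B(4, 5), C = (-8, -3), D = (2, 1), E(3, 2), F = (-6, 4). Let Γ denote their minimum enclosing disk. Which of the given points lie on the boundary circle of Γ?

A, B, C

The minimum enclosing circle of a finite set is fixed by two of the points (as a diameter) or three (as a circumcircle).
The minimum enclosing circle is determined by three boundary points: A, B, C.
Their circumcentre is (-28/29, -16/29) with r² = 46657/841.
The farthest remaining point F is at distance² 38740/841 ≤ 46657/841.
The points at distance exactly r from the centre are A, B, C — 3 points.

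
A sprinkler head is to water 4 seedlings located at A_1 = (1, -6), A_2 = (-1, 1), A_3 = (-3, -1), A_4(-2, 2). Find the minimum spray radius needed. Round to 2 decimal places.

4.27

By Welzl's lemma the MEC is supported by two points (diametrically opposite) or three points (on a circumcircle).
The farthest pair is A_1–A_4 with squared distance 73. The circle on this segment as diameter has centre (-0.5, -2) and r² = 73/4 = 18.25.
Check A_2: distance² to centre = 9.25 ≤ 18.25, so it lies inside.
All remaining points lie in this disk, and no smaller disk contains both endpoints, so this is the minimum enclosing circle.
r = √(18.25) ≈ 4.27.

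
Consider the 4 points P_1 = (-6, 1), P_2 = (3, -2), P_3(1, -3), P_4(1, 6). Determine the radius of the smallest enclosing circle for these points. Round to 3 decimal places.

The minimum enclosing circle is determined by three boundary points: P_1, P_2, P_4.
Their circumcentre is (-10/11, 14/11) with r² = 3145/121.
The farthest remaining point P_3 is at distance² 2650/121 ≤ 3145/121.
r = √(3145/121) ≈ 5.098.

5.098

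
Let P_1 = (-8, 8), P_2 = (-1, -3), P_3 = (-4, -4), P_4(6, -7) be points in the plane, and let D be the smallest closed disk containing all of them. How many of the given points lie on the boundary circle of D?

2

The farthest pair is P_1–P_4 with squared distance 421. The circle on this segment as diameter has centre (-1, 0.5) and r² = 421/4 = 105.25.
Check P_2: distance² to centre = 12.25 ≤ 105.25, so it lies inside.
All remaining points lie in this disk, and no smaller disk contains both endpoints, so this is the minimum enclosing circle.
The points at distance exactly r from the centre are P_1, P_4 — 2 points.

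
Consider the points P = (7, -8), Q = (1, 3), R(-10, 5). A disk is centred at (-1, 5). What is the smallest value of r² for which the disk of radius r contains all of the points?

The required radius is the distance from (-1, 5) to the farthest point.
Squared distances: 233, 8, 81.
Maximum is 233, attained at P.

233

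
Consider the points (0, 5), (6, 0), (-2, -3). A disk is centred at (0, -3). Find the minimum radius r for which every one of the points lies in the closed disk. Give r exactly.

8

The required radius is the distance from (0, -3) to the farthest point.
Squared distances: 64, 45, 4.
Maximum is 64, attained at (0, 5).
r = √64 = 8.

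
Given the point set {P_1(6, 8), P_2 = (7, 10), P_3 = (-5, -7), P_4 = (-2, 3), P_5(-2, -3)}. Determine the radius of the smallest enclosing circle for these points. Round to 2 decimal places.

The minimum enclosing circle of a finite set is fixed by two of the points (as a diameter) or three (as a circumcircle).
The farthest pair is P_2–P_3 with squared distance 433. The circle on this segment as diameter has centre (1, 1.5) and r² = 433/4 = 108.25.
Check P_1: distance² to centre = 67.25 ≤ 108.25, so it lies inside.
All remaining points lie in this disk, and no smaller disk contains both endpoints, so this is the minimum enclosing circle.
r = √(108.25) ≈ 10.40.

10.40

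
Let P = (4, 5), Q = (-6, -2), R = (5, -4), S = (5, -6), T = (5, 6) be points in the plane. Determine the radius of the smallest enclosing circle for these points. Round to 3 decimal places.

By Welzl's lemma the MEC is supported by two points (diametrically opposite) or three points (on a circumcircle).
The minimum enclosing circle is determined by three boundary points: Q, S, T.
Their circumcentre is (21/22, 0) with r² = 25345/484.
The farthest remaining point P is at distance² 16589/484 ≤ 25345/484.
r = √(25345/484) ≈ 7.236.

7.236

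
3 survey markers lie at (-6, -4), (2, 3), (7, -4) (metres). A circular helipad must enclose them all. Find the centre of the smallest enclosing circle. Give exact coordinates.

(0.5, -47/14)

Call the three points A, B, C in the order given.
Side lengths²: AB² = 113, AC² = 169, BC² = 74.
Since AC² = 169 < 113 + 74 = 187, the triangle is acute, so the smallest enclosing circle is the circumcircle.
Circumcentre = (0.5, -47/14), r² = 4181/98.
Centre = (0.5, -47/14).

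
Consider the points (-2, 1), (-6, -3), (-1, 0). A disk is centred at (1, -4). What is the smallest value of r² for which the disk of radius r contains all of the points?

The required radius is the distance from (1, -4) to the farthest point.
Squared distances: 34, 50, 20.
Maximum is 50, attained at (-6, -3).

50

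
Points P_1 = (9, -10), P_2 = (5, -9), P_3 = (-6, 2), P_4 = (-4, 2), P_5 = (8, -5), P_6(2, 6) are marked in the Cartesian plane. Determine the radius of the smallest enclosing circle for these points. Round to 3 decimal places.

9.617

By Welzl's lemma the MEC is supported by two points (diametrically opposite) or three points (on a circumcircle).
The minimum enclosing circle is determined by three boundary points: P_1, P_3, P_6.
Their circumcentre is (47/26, -47/13) with r² = 62525/676.
The farthest remaining point P_4 is at distance² 44117/676 ≤ 62525/676.
r = √(62525/676) ≈ 9.617.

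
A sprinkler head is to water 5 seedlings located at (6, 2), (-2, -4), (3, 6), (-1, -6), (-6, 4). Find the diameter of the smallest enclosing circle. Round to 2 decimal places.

13.14

The minimum enclosing circle is determined by three boundary points: (6, 2), (-1, -6), (-6, 4).
Their circumcentre is (-9/22, 6/11) with r² = 20905/484.
The farthest remaining point (3, 6) is at distance² 20025/484 ≤ 20905/484.
Diameter = 2r = 2√(20905/484) ≈ 13.14.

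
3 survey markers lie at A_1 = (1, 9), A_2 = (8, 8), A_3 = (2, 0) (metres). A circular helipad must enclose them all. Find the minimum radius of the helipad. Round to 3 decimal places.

5.164

Side lengths²: A_1A_2² = 50, A_1A_3² = 82, A_2A_3² = 100.
Since A_2A_3² = 100 < 82 + 50 = 132, the triangle is acute, so the smallest enclosing circle is the circumcircle.
Circumcentre = (123/31, 148/31), r² = 25625/961.
r = √(25625/961) ≈ 5.164.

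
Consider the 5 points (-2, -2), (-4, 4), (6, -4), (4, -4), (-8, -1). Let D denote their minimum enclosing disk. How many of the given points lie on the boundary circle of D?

By Welzl's lemma the MEC is supported by two points (diametrically opposite) or three points (on a circumcircle).
The farthest pair is (6, -4)–(-8, -1) with squared distance 205. The circle on this segment as diameter has centre (-1, -2.5) and r² = 205/4 = 51.25.
Check (-2, -2): distance² to centre = 1.25 ≤ 51.25, so it lies inside.
All remaining points lie in this disk, and no smaller disk contains both endpoints, so this is the minimum enclosing circle.
The points at distance exactly r from the centre are (-4, 4), (6, -4), (-8, -1) — 3 points.

3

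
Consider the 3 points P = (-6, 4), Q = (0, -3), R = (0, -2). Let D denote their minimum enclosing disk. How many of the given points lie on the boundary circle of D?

Side lengths²: PQ² = 85, PR² = 72, QR² = 1.
Since PQ² = 85 ≥ 72 + 1 = 73, the angle opposite PQ is not acute, so the smallest enclosing circle has PQ as diameter.
Centre = midpoint of PQ = (-3, 0.5), r² = 85/4 = 21.25.
The points at distance exactly r from the centre are P, Q — 2 points.

2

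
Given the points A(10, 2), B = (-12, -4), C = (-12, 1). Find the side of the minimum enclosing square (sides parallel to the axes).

22

The bounding box has width 22 and height 6.
An axis-aligned square enclosing the set must have side ≥ max(width, height).
So the minimum side is max(22, 6) = 22.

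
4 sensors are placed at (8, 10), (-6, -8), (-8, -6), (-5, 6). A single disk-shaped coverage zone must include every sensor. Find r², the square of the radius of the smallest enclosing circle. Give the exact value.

The minimum enclosing circle of a finite set is fixed by two of the points (as a diameter) or three (as a circumcircle).
The farthest pair is (8, 10)–(-6, -8) with squared distance 520. The circle on this segment as diameter has centre (1, 1) and r² = 520/4 = 130.
Check (-8, -6): distance² to centre = 130 ≤ 130, so it lies inside.
All remaining points lie in this disk, and no smaller disk contains both endpoints, so this is the minimum enclosing circle.

130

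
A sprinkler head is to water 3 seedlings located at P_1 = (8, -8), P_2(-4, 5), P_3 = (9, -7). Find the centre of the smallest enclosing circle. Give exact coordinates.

(2.26, -1.26)

Side lengths²: P_1P_2² = 313, P_1P_3² = 2, P_2P_3² = 313.
Since P_2P_3² = 313 < 313 + 2 = 315, the triangle is acute, so the smallest enclosing circle is the circumcircle.
Circumcentre = (2.26, -1.26), r² = 78.3752.
Centre = (2.26, -1.26).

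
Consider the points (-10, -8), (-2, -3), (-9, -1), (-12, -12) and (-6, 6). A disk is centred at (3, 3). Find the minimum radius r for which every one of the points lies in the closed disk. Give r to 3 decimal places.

21.213

The required radius is the distance from (3, 3) to the farthest point.
Squared distances: 290, 61, 160, 450, 90.
Maximum is 450, attained at (-12, -12).
r = √450 ≈ 21.213.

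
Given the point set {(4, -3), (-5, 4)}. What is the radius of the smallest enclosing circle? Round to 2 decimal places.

5.70

The smallest circle enclosing two points has them as diameter endpoints.
Centre = midpoint = (-0.5, 0.5); r² = |(4, -3)−(-5, 4)|²/4 = 130/4 = 32.5.
r = √(32.5) ≈ 5.70.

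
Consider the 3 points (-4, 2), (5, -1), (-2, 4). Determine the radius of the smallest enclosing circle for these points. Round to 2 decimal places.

Call the three points A, B, C in the order given.
Side lengths²: AB² = 90, AC² = 8, BC² = 74.
Since AB² = 90 ≥ 74 + 8 = 82, the angle opposite AB is not acute, so the smallest enclosing circle has AB as diameter.
Centre = midpoint of AB = (0.5, 0.5), r² = 90/4 = 22.5.
r = √(22.5) ≈ 4.74.

4.74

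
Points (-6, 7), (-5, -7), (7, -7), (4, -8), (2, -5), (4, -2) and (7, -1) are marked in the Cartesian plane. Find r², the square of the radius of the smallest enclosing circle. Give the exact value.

By Welzl's lemma the MEC is supported by two points (diametrically opposite) or three points (on a circumcircle).
The farthest pair is (-6, 7)–(7, -7) with squared distance 365. The circle on this segment as diameter has centre (0.5, 0) and r² = 365/4 = 91.25.
Check (-5, -7): distance² to centre = 79.25 ≤ 91.25, so it lies inside.
All remaining points lie in this disk, and no smaller disk contains both endpoints, so this is the minimum enclosing circle.

91.25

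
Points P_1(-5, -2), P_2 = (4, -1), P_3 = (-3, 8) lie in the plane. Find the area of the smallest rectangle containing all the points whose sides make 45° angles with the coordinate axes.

96

In coordinates u = x + y, v = x − y the rectangle is axis-aligned; the map (x,y)→(u,v) scales areas by 2.
u-values: -7, 3, 5; range = 5 − (-7) = 12.
v-values: -3, 5, -11; range = 5 − (-11) = 16.
Area = (12 × 16) / 2 = 96.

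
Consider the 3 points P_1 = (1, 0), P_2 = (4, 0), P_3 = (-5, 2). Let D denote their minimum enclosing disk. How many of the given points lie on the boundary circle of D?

2

Side lengths²: P_1P_2² = 9, P_1P_3² = 40, P_2P_3² = 85.
Since P_2P_3² = 85 ≥ 40 + 9 = 49, the angle opposite P_2P_3 is not acute, so the smallest enclosing circle has P_2P_3 as diameter.
Centre = midpoint of P_2P_3 = (-0.5, 1), r² = 85/4 = 21.25.
The points at distance exactly r from the centre are P_2, P_3 — 2 points.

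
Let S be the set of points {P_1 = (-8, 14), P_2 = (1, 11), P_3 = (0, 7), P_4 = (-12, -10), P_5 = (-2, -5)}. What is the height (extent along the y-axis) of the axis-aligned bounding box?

24

max y = 14, min y = -10, so height = 24.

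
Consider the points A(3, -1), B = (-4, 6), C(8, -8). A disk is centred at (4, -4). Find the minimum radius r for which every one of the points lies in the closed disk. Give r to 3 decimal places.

The required radius is the distance from (4, -4) to the farthest point.
Squared distances: 10, 164, 32.
Maximum is 164, attained at B.
r = √164 ≈ 12.806.

12.806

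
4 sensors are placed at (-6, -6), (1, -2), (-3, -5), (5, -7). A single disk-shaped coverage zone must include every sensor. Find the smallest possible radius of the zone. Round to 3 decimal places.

The minimum enclosing circle of a finite set is fixed by two of the points (as a diameter) or three (as a circumcircle).
The farthest pair is (-6, -6)–(5, -7) with squared distance 122. The circle on this segment as diameter has centre (-0.5, -6.5) and r² = 122/4 = 30.5.
Check (1, -2): distance² to centre = 22.5 ≤ 30.5, so it lies inside.
All remaining points lie in this disk, and no smaller disk contains both endpoints, so this is the minimum enclosing circle.
r = √(30.5) ≈ 5.523.

5.523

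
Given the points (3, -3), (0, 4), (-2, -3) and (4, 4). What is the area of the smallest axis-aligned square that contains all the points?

49

The bounding box has width 6 and height 7.
An axis-aligned square enclosing the set must have side ≥ max(width, height).
So the minimum side is max(6, 7) = 7.
Area = 7² = 49.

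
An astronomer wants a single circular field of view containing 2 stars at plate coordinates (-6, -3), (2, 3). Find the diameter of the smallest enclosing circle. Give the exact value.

The smallest circle enclosing two points has them as diameter endpoints.
Centre = midpoint = (-2, 0); r² = |(-6, -3)−(2, 3)|²/4 = 100/4 = 25.
Diameter = 2r = 2√25 = 10.

10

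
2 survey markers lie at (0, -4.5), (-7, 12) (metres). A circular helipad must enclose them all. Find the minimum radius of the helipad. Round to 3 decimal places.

8.962

The smallest circle enclosing two points has them as diameter endpoints.
Centre = midpoint = (-3.5, 3.75); r² = |(0, -4.5)−(-7, 12)|²/4 = 321.25/4 = 80.3125.
r = √(80.3125) ≈ 8.962.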